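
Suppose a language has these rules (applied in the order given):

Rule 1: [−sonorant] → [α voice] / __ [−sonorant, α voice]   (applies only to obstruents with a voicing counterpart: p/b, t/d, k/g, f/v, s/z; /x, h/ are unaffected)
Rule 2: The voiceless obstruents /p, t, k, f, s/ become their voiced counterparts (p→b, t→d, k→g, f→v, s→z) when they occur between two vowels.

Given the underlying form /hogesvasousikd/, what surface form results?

hogezvazouzigd

Rule 1 (regressive voicing assimilation): /s/ precedes the voiced obstruent /v/, so it voices to [z] by assimilation. /k/ precedes the voiced obstruent /d/, so it voices to [g] by assimilation. /hogesvasousikd/ → hogezvasousigd.
Rule 2 (intervocalic voicing): /s/ is a voiceless obstruent between vowels /a/ and /o/, so it voices to [z]. /s/ is a voiceless obstruent between vowels /u/ and /i/, so it voices to [z]. /hogezvasousigd/ → hogezvazouzigd.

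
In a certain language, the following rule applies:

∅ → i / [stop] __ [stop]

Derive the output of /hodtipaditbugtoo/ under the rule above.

hoditipaditibugitoo

/d/ and /t/ form a stop–stop cluster, so [i] is inserted between them.
/t/ and /b/ form a stop–stop cluster, so [i] is inserted between them.
/g/ and /t/ form a stop–stop cluster, so [i] is inserted between them.
Surface form: [hoditipaditibugitoo].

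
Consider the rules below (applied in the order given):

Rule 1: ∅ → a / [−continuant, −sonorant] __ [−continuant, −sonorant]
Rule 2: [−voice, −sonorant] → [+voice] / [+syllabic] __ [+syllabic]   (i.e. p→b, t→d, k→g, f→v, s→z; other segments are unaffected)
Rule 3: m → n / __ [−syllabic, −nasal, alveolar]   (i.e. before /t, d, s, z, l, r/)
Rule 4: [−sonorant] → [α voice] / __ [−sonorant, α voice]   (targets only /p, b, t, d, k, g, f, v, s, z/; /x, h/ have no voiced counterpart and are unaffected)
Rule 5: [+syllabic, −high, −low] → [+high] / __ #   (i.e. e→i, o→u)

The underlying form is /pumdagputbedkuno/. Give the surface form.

Rule 1 (stop-cluster a-epenthesis): /g/ and /p/ form a stop–stop cluster, so [a] is inserted between them. /t/ and /b/ form a stop–stop cluster, so [a] is inserted between them. /d/ and /k/ form a stop–stop cluster, so [a] is inserted between them. /pumdagputbedkuno/ → pumdagaputabedakuno.
Rule 2 (intervocalic voicing): /p/ is a voiceless obstruent between vowels /a/ and /u/, so it voices to [b]. /t/ is a voiceless obstruent between vowels /u/ and /a/, so it voices to [d]. /k/ is a voiceless obstruent between vowels /a/ and /u/, so it voices to [g]. /pumdagaputabedakuno/ → pumdagabudabedaguno.
Rule 3 (nasal place assimilation): /m/ precedes the alveolar consonant /d/, so it assimilates in place to [n]. /pumdagabudabedaguno/ → pundagabudabedaguno.
Rule 4 (regressive voicing assimilation): no segment meets the environment; /pundagabudabedaguno/ is unchanged.
Rule 5 (final vowel raising): /o/ is a mid vowel in word-final position, so it raises to [u]. /pundagabudabedaguno/ → pundagabudabedagunu.

pundagabudabedagunu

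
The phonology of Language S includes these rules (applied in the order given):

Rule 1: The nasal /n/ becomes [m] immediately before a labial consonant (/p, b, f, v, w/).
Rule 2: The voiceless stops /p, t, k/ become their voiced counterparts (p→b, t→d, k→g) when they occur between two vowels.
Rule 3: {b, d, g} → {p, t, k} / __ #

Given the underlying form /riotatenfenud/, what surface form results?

riodademfenut

Rule 1 (nasal place assimilation): /n/ precedes the labial consonant /f/, so it assimilates in place to [m]. /riotatenfenud/ → riotatemfenud.
Rule 2 (intervocalic voicing): /t/ is a voiceless stop between vowels /o/ and /a/, so it voices to [d]. /t/ is a voiceless stop between vowels /a/ and /e/, so it voices to [d]. /riotatemfenud/ → riodademfenud.
Rule 3 (final devoicing): /d/ is a voiced stop in word-final position, so it devoices to [t]. /riodademfenud/ → riodademfenut.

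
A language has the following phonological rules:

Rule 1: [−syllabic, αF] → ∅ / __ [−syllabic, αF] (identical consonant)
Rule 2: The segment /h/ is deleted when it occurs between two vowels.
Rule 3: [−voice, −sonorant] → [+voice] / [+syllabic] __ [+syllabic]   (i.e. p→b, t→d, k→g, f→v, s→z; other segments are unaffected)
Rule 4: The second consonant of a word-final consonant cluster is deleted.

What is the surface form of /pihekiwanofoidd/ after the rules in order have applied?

Rule 1 (degemination): /dd/ is a geminate; the first /d/ deletes. /pihekiwanofoidd/ → pihekiwanofoid.
Rule 2 (intervocalic h-deletion): /h/ occurs between vowels /i/ and /e/, so it deletes. /pihekiwanofoid/ → piekiwanofoid.
Rule 3 (intervocalic voicing): /k/ is a voiceless obstruent between vowels /e/ and /i/, so it voices to [g]. /f/ is a voiceless obstruent between vowels /o/ and /o/, so it voices to [v]. /piekiwanofoid/ → piegiwanovoid.
Rule 4 (final cluster simplification): no segment meets the environment; /piegiwanovoid/ is unchanged.

piegiwanovoid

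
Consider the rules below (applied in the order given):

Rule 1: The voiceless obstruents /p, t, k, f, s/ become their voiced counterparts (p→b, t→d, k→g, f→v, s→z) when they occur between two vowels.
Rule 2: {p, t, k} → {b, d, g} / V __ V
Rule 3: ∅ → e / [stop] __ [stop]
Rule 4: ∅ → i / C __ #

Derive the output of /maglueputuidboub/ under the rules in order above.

magluebuduideboubi

Rule 1 (intervocalic voicing): /p/ is a voiceless obstruent between vowels /e/ and /u/, so it voices to [b]. /t/ is a voiceless obstruent between vowels /u/ and /u/, so it voices to [d]. /maglueputuidboub/ → magluebuduidboub.
Rule 2 (intervocalic voicing): no segment meets the environment; /magluebuduidboub/ is unchanged.
Rule 3 (stop-cluster e-epenthesis): /d/ and /b/ form a stop–stop cluster, so [e] is inserted between them. /magluebuduidboub/ → magluebuduideboub.
Rule 4 (final i-epenthesis): the form ends in the consonant /b/, so [i] is inserted word-finally. /magluebuduideboub/ → magluebuduideboubi.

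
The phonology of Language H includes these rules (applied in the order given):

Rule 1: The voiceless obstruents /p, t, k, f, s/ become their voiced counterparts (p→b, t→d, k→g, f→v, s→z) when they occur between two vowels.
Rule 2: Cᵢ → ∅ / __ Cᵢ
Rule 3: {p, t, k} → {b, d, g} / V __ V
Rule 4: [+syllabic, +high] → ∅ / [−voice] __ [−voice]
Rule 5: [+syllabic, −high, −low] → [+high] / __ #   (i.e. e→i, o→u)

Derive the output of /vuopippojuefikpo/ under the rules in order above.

vuobibojuevikpu

Rule 1 (intervocalic voicing): /p/ is a voiceless obstruent between vowels /o/ and /i/, so it voices to [b]. /f/ is a voiceless obstruent between vowels /e/ and /i/, so it voices to [v]. /vuopippojuefikpo/ → vuobippojuevikpo.
Rule 2 (degemination): /pp/ is a geminate; the first /p/ deletes. /vuobippojuevikpo/ → vuobipojuevikpo.
Rule 3 (intervocalic voicing): /p/ is a voiceless stop between vowels /i/ and /o/, so it voices to [b]. /vuobipojuevikpo/ → vuobibojuevikpo.
Rule 4 (high vowel syncope): no segment meets the environment; /vuobibojuevikpo/ is unchanged.
Rule 5 (final vowel raising): /o/ is a mid vowel in word-final position, so it raises to [u]. /vuobibojuevikpo/ → vuobibojuevikpu.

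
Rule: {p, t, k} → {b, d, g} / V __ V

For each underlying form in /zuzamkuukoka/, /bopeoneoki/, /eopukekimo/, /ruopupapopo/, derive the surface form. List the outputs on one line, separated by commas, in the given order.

/zuzamkuukoka/: /k/ is a voiceless stop between vowels /u/ and /o/, so it voices to [g]. /k/ is a voiceless stop between vowels /o/ and /a/, so it voices to [g]. → [zuzamkuugoga].
/bopeoneoki/: /p/ is a voiceless stop between vowels /o/ and /e/, so it voices to [b]. /k/ is a voiceless stop between vowels /o/ and /i/, so it voices to [g]. → [bobeoneogi].
/eopukekimo/: /p/ is a voiceless stop between vowels /o/ and /u/, so it voices to [b]. /k/ is a voiceless stop between vowels /u/ and /e/, so it voices to [g]. /k/ is a voiceless stop between vowels /e/ and /i/, so it voices to [g]. → [eobugegimo].
/ruopupapopo/: /p/ is a voiceless stop between vowels /o/ and /u/, so it voices to [b]. /p/ is a voiceless stop between vowels /u/ and /a/, so it voices to [b]. /p/ is a voiceless stop between vowels /a/ and /o/, so it voices to [b]. /p/ is a voiceless stop between vowels /o/ and /o/, so it voices to [b]. → [ruobubabobo].

zuzamkuugoga, bobeoneogi, eobugegimo, ruobubabobo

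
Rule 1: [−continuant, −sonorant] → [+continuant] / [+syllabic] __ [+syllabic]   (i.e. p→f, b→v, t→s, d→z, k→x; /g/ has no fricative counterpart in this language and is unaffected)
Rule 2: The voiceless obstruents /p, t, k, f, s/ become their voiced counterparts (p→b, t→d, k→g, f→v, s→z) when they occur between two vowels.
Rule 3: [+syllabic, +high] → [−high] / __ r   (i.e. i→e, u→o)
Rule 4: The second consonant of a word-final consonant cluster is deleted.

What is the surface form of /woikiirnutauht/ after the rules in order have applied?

woixiernuzauh

Rule 1 (intervocalic spirantization): /k/ is a stop between vowels /i/ and /i/, so it spirantizes to the fricative [x]. /t/ is a stop between vowels /u/ and /a/, so it spirantizes to the fricative [s]. /woikiirnutauht/ → woixiirnusauht.
Rule 2 (intervocalic voicing): /s/ is a voiceless obstruent between vowels /u/ and /a/, so it voices to [z]. /woixiirnusauht/ → woixiirnuzauht.
Rule 3 (pre-rhotic lowering): /i/ is a high vowel immediately before /r/, so it lowers to [e]. /woixiirnuzauht/ → woixiernuzauht.
Rule 4 (final cluster simplification): /t/ is the second consonant of a word-final cluster /ht/, so it deletes. /woixiernuzauht/ → woixiernuzauh.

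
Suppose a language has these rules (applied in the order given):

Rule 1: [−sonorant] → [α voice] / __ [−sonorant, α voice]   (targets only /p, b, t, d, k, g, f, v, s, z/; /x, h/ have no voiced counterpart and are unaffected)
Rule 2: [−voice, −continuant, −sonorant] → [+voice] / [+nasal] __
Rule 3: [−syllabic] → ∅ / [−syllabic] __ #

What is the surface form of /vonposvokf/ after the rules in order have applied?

Rule 1 (regressive voicing assimilation): /s/ precedes the voiced obstruent /v/, so it voices to [z] by assimilation. /vonposvokf/ → vonpozvokf.
Rule 2 (post-nasal voicing): /p/ is a voiceless stop immediately after the nasal /n/, so it voices to [b]. /vonpozvokf/ → vonbozvokf.
Rule 3 (final cluster simplification): /f/ is the second consonant of a word-final cluster /kf/, so it deletes. /vonbozvokf/ → vonbozvok.

vonbozvok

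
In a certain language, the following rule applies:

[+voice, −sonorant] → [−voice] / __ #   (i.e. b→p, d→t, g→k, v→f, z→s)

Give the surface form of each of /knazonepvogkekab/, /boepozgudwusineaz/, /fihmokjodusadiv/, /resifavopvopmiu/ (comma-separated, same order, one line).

/knazonepvogkekab/: /b/ is a voiced obstruent in word-final position, so it devoices to [p]. → [knazonepvogkekap].
/boepozgudwusineaz/: /z/ is a voiced obstruent in word-final position, so it devoices to [s]. → [boepozgudwusineas].
/fihmokjodusadiv/: /v/ is a voiced obstruent in word-final position, so it devoices to [f]. → [fihmokjodusadif].
/resifavopvopmiu/: the rule's environment is not met; surfaces unchanged as [resifavopvopmiu].

knazonepvogkekap, boepozgudwusineas, fihmokjodusadif, resifavopvopmiu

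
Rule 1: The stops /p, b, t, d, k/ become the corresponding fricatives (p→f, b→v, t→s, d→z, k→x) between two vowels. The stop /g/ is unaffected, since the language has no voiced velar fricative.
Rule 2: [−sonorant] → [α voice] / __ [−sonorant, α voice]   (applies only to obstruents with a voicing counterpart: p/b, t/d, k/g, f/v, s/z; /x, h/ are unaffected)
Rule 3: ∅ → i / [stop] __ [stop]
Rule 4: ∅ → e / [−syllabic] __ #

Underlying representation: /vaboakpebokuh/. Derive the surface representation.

Rule 1 (intervocalic spirantization): /b/ is a stop between vowels /a/ and /o/, so it spirantizes to the fricative [v]. /b/ is a stop between vowels /e/ and /o/, so it spirantizes to the fricative [v]. /k/ is a stop between vowels /o/ and /u/, so it spirantizes to the fricative [x]. /vaboakpebokuh/ → vavoakpevoxuh.
Rule 2 (regressive voicing assimilation): no segment meets the environment; /vavoakpevoxuh/ is unchanged.
Rule 3 (stop-cluster i-epenthesis): /k/ and /p/ form a stop–stop cluster, so [i] is inserted between them. /vavoakpevoxuh/ → vavoakipevoxuh.
Rule 4 (final e-epenthesis): the form ends in the consonant /h/, so [e] is inserted word-finally. /vavoakipevoxuh/ → vavoakipevoxuhe.

vavoakipevoxuhe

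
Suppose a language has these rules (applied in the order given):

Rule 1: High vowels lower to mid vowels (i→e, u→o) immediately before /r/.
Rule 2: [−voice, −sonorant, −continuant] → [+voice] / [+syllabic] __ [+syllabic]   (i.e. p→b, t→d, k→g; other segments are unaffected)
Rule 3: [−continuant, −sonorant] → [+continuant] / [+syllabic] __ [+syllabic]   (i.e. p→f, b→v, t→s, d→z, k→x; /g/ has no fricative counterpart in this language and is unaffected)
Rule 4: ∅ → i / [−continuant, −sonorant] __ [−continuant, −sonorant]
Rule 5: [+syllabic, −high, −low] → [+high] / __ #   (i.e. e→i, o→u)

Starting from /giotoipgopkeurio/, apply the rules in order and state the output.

Rule 1 (pre-rhotic lowering): /u/ is a high vowel immediately before /r/, so it lowers to [o]. /giotoipgopkeurio/ → giotoipgopkeorio.
Rule 2 (intervocalic voicing): /t/ is a voiceless stop between vowels /o/ and /o/, so it voices to [d]. /giotoipgopkeorio/ → giodoipgopkeorio.
Rule 3 (intervocalic spirantization): /d/ is a stop between vowels /o/ and /o/, so it spirantizes to the fricative [z]. /giodoipgopkeorio/ → giozoipgopkeorio.
Rule 4 (stop-cluster i-epenthesis): /p/ and /g/ form a stop–stop cluster, so [i] is inserted between them. /p/ and /k/ form a stop–stop cluster, so [i] is inserted between them. /giozoipgopkeorio/ → giozoipigopikeorio.
Rule 5 (final vowel raising): /o/ is a mid vowel in word-final position, so it raises to [u]. /giozoipigopikeorio/ → giozoipigopikeoriu.

giozoipigopikeoriu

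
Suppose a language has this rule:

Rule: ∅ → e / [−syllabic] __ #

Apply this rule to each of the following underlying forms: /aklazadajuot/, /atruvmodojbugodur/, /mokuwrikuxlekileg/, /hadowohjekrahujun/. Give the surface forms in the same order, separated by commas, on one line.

/aklazadajuot/: the form ends in the consonant /t/, so [e] is inserted word-finally. → [aklazadajuote].
/atruvmodojbugodur/: the form ends in the consonant /r/, so [e] is inserted word-finally. → [atruvmodojbugodure].
/mokuwrikuxlekileg/: the form ends in the consonant /g/, so [e] is inserted word-finally. → [mokuwrikuxlekilege].
/hadowohjekrahujun/: the form ends in the consonant /n/, so [e] is inserted word-finally. → [hadowohjekrahujune].

aklazadajuote, atruvmodojbugodure, mokuwrikuxlekilege, hadowohjekrahujune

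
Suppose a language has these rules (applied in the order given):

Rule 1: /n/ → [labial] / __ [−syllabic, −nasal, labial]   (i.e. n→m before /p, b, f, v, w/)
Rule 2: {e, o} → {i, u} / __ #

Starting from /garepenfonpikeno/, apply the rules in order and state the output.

garepemfompikenu

Rule 1 (nasal place assimilation): /n/ precedes the labial consonant /f/, so it assimilates in place to [m]. /n/ precedes the labial consonant /p/, so it assimilates in place to [m]. /garepenfonpikeno/ → garepemfompikeno.
Rule 2 (final vowel raising): /o/ is a mid vowel in word-final position, so it raises to [u]. /garepemfompikeno/ → garepemfompikenu.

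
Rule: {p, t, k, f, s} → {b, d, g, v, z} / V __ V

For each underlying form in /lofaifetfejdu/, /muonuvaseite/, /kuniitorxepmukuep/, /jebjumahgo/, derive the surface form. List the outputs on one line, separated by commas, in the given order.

/lofaifetfejdu/: /f/ is a voiceless obstruent between vowels /o/ and /a/, so it voices to [v]. /f/ is a voiceless obstruent between vowels /i/ and /e/, so it voices to [v]. → [lovaivetfejdu].
/muonuvaseite/: /s/ is a voiceless obstruent between vowels /a/ and /e/, so it voices to [z]. /t/ is a voiceless obstruent between vowels /i/ and /e/, so it voices to [d]. → [muonuvazeide].
/kuniitorxepmukuep/: /t/ is a voiceless obstruent between vowels /i/ and /o/, so it voices to [d]. /k/ is a voiceless obstruent between vowels /u/ and /u/, so it voices to [g]. → [kuniidorxepmuguep].
/jebjumahgo/: the rule's environment is not met; surfaces unchanged as [jebjumahgo].

lovaivetfejdu, muonuvazeide, kuniidorxepmuguep, jebjumahgo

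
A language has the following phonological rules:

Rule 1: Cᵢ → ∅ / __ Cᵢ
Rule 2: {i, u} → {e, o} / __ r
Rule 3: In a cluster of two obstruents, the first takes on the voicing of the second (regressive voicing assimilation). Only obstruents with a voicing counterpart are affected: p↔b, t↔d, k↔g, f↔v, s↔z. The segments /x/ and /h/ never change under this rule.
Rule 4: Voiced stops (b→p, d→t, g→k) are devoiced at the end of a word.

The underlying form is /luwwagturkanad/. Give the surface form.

luwaktorkanat

Rule 1 (degemination): /ww/ is a geminate; the first /w/ deletes. /luwwagturkanad/ → luwagturkanad.
Rule 2 (pre-rhotic lowering): /u/ is a high vowel immediately before /r/, so it lowers to [o]. /luwagturkanad/ → luwagtorkanad.
Rule 3 (regressive voicing assimilation): /g/ precedes the voiceless obstruent /t/, so it devoices to [k] by assimilation. /luwagtorkanad/ → luwaktorkanad.
Rule 4 (final devoicing): /d/ is a voiced stop in word-final position, so it devoices to [t]. /luwaktorkanad/ → luwaktorkanat.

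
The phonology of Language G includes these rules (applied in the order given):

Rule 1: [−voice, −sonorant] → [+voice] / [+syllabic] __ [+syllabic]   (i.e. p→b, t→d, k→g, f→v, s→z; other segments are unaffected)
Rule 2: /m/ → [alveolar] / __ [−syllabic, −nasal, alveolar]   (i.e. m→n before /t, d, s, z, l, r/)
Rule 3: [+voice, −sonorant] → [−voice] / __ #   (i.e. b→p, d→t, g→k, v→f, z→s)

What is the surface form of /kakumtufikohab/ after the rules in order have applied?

Rule 1 (intervocalic voicing): /k/ is a voiceless obstruent between vowels /a/ and /u/, so it voices to [g]. /f/ is a voiceless obstruent between vowels /u/ and /i/, so it voices to [v]. /k/ is a voiceless obstruent between vowels /i/ and /o/, so it voices to [g]. /kakumtufikohab/ → kagumtuvigohab.
Rule 2 (nasal place assimilation): /m/ precedes the alveolar consonant /t/, so it assimilates in place to [n]. /kagumtuvigohab/ → kaguntuvigohab.
Rule 3 (final devoicing): /b/ is a voiced obstruent in word-final position, so it devoices to [p]. /kaguntuvigohab/ → kaguntuvigohap.

kaguntuvigohap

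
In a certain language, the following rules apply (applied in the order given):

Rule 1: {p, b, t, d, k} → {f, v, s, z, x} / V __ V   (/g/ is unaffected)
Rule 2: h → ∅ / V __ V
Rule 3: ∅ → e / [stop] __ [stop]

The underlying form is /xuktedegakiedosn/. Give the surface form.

xuketezegaxiezosn

Rule 1 (intervocalic spirantization): /d/ is a stop between vowels /e/ and /e/, so it spirantizes to the fricative [z]. /k/ is a stop between vowels /a/ and /i/, so it spirantizes to the fricative [x]. /d/ is a stop between vowels /e/ and /o/, so it spirantizes to the fricative [z]. /xuktedegakiedosn/ → xuktezegaxiezosn.
Rule 2 (intervocalic h-deletion): no segment meets the environment; /xuktezegaxiezosn/ is unchanged.
Rule 3 (stop-cluster e-epenthesis): /k/ and /t/ form a stop–stop cluster, so [e] is inserted between them. /xuktezegaxiezosn/ → xuketezegaxiezosn.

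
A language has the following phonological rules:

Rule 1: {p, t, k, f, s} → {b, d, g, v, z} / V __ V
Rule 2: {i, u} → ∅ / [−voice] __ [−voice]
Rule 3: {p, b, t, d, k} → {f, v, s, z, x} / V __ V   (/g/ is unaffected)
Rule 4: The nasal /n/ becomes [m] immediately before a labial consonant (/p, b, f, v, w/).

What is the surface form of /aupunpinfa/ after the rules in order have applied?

Rule 1 (intervocalic voicing): /p/ is a voiceless obstruent between vowels /u/ and /u/, so it voices to [b]. /aupunpinfa/ → aubunpinfa.
Rule 2 (high vowel syncope): no segment meets the environment; /aubunpinfa/ is unchanged.
Rule 3 (intervocalic spirantization): /b/ is a stop between vowels /u/ and /u/, so it spirantizes to the fricative [v]. /aubunpinfa/ → auvunpinfa.
Rule 4 (nasal place assimilation): /n/ precedes the labial consonant /p/, so it assimilates in place to [m]. /n/ precedes the labial consonant /f/, so it assimilates in place to [m]. /auvunpinfa/ → auvumpimfa.

auvumpimfa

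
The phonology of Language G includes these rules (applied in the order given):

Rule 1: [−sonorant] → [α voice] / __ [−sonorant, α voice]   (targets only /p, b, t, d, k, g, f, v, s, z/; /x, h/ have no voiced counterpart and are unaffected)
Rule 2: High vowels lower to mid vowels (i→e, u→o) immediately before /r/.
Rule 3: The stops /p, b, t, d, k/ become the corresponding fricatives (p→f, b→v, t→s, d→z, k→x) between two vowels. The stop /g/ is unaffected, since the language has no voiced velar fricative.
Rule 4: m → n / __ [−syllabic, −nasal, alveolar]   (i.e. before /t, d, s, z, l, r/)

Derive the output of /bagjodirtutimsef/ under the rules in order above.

Rule 1 (regressive voicing assimilation): no segment meets the environment; /bagjodirtutimsef/ is unchanged.
Rule 2 (pre-rhotic lowering): /i/ is a high vowel immediately before /r/, so it lowers to [e]. /bagjodirtutimsef/ → bagjodertutimsef.
Rule 3 (intervocalic spirantization): /d/ is a stop between vowels /o/ and /e/, so it spirantizes to the fricative [z]. /t/ is a stop between vowels /u/ and /i/, so it spirantizes to the fricative [s]. /bagjodertutimsef/ → bagjozertusimsef.
Rule 4 (nasal place assimilation): /m/ precedes the alveolar consonant /s/, so it assimilates in place to [n]. /bagjozertusimsef/ → bagjozertusinsef.

bagjozertusinsef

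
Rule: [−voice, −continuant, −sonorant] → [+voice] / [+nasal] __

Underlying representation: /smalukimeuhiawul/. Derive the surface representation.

No segment of /smalukimeuhiawul/ meets the structural description of the rule, so the form surfaces unchanged.

smalukimeuhiawul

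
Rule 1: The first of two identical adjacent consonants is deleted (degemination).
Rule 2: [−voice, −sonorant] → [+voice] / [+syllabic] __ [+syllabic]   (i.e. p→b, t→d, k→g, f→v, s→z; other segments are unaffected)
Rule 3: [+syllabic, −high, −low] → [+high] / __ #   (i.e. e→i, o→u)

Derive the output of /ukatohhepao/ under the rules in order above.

ugadohebau

Rule 1 (degemination): /hh/ is a geminate; the first /h/ deletes. /ukatohhepao/ → ukatohepao.
Rule 2 (intervocalic voicing): /k/ is a voiceless obstruent between vowels /u/ and /a/, so it voices to [g]. /t/ is a voiceless obstruent between vowels /a/ and /o/, so it voices to [d]. /p/ is a voiceless obstruent between vowels /e/ and /a/, so it voices to [b]. /ukatohepao/ → ugadohebao.
Rule 3 (final vowel raising): /o/ is a mid vowel in word-final position, so it raises to [u]. /ugadohebao/ → ugadohebau.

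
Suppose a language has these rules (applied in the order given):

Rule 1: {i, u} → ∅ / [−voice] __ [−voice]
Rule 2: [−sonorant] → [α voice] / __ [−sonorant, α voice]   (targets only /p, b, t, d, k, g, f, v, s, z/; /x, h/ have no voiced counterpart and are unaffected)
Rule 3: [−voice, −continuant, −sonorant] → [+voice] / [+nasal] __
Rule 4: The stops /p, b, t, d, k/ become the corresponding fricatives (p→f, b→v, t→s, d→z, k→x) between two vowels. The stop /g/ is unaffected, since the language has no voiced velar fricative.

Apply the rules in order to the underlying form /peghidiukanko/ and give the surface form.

pekhiziuxango

Rule 1 (high vowel syncope): no segment meets the environment; /peghidiukanko/ is unchanged.
Rule 2 (regressive voicing assimilation): /g/ precedes the voiceless obstruent /h/, so it devoices to [k] by assimilation. /peghidiukanko/ → pekhidiukanko.
Rule 3 (post-nasal voicing): /k/ is a voiceless stop immediately after the nasal /n/, so it voices to [g]. /pekhidiukanko/ → pekhidiukango.
Rule 4 (intervocalic spirantization): /d/ is a stop between vowels /i/ and /i/, so it spirantizes to the fricative [z]. /k/ is a stop between vowels /u/ and /a/, so it spirantizes to the fricative [x]. /pekhidiukango/ → pekhiziuxango.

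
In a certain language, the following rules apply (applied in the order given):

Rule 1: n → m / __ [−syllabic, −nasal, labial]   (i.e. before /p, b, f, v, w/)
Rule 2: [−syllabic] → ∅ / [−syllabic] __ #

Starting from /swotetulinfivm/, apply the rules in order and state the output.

swotetulimfiv

Rule 1 (nasal place assimilation): /n/ precedes the labial consonant /f/, so it assimilates in place to [m]. /swotetulinfivm/ → swotetulimfivm.
Rule 2 (final cluster simplification): /m/ is the second consonant of a word-final cluster /vm/, so it deletes. /swotetulimfivm/ → swotetulimfiv.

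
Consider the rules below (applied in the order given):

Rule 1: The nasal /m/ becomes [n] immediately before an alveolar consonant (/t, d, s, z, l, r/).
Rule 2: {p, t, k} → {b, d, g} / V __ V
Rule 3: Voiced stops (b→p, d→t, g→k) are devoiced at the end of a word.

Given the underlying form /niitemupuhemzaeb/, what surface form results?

Rule 1 (nasal place assimilation): /m/ precedes the alveolar consonant /z/, so it assimilates in place to [n]. /niitemupuhemzaeb/ → niitemupuhenzaeb.
Rule 2 (intervocalic voicing): /t/ is a voiceless stop between vowels /i/ and /e/, so it voices to [d]. /p/ is a voiceless stop between vowels /u/ and /u/, so it voices to [b]. /niitemupuhenzaeb/ → niidemubuhenzaeb.
Rule 3 (final devoicing): /b/ is a voiced stop in word-final position, so it devoices to [p]. /niidemubuhenzaeb/ → niidemubuhenzaep.

niidemubuhenzaep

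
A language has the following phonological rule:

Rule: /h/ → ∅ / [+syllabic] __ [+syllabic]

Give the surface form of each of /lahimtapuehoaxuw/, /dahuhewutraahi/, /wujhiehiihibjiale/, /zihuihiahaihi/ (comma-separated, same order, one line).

/lahimtapuehoaxuw/: /h/ occurs between vowels /a/ and /i/, so it deletes. /h/ occurs between vowels /e/ and /o/, so it deletes. → [laimtapueoaxuw].
/dahuhewutraahi/: /h/ occurs between vowels /a/ and /u/, so it deletes. /h/ occurs between vowels /u/ and /e/, so it deletes. /h/ occurs between vowels /a/ and /i/, so it deletes. → [dauewutraai].
/wujhiehiihibjiale/: /h/ occurs between vowels /e/ and /i/, so it deletes. /h/ occurs between vowels /i/ and /i/, so it deletes. → [wujhieiiibjiale].
/zihuihiahaihi/: /h/ occurs between vowels /i/ and /u/, so it deletes. /h/ occurs between vowels /i/ and /i/, so it deletes. /h/ occurs between vowels /a/ and /a/, so it deletes. /h/ occurs between vowels /i/ and /i/, so it deletes. → [ziuiiaaii].

laimtapueoaxuw, dauewutraai, wujhieiiibjiale, ziuiiaaii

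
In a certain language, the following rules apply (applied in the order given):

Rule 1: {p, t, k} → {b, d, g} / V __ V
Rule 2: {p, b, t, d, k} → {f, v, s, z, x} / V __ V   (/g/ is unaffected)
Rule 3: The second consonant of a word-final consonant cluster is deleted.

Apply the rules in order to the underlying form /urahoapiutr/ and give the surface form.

Rule 1 (intervocalic voicing): /p/ is a voiceless stop between vowels /a/ and /i/, so it voices to [b]. /urahoapiutr/ → urahoabiutr.
Rule 2 (intervocalic spirantization): /b/ is a stop between vowels /a/ and /i/, so it spirantizes to the fricative [v]. /urahoabiutr/ → urahoaviutr.
Rule 3 (final cluster simplification): /r/ is the second consonant of a word-final cluster /tr/, so it deletes. /urahoaviutr/ → urahoaviut.

urahoaviut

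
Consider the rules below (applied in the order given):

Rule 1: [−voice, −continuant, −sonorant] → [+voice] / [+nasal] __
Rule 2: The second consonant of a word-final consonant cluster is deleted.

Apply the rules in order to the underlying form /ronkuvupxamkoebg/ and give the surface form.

ronguvupxamgoeb

Rule 1 (post-nasal voicing): /k/ is a voiceless stop immediately after the nasal /n/, so it voices to [g]. /k/ is a voiceless stop immediately after the nasal /m/, so it voices to [g]. /ronkuvupxamkoebg/ → ronguvupxamgoebg.
Rule 2 (final cluster simplification): /g/ is the second consonant of a word-final cluster /bg/, so it deletes. /ronguvupxamgoebg/ → ronguvupxamgoeb.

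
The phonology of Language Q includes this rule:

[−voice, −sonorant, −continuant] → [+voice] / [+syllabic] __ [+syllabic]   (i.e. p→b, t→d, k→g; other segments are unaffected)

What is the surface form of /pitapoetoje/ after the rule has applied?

pidaboedoje

Scanning /pitapoetoje/: /p/ at position 1 is not in the conditioning environment; /t/ is a voiceless stop between vowels /i/ and /a/, so it voices to [d]; /p/ is a voiceless stop between vowels /a/ and /o/, so it voices to [b]; /t/ is a voiceless stop between vowels /e/ and /o/, so it voices to [d].
Result: [pidaboedoje].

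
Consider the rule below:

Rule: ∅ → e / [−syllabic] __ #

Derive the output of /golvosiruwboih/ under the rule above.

the form ends in the consonant /h/, so [e] is inserted word-finally.
Surface form: [golvosiruwboihe].

golvosiruwboihe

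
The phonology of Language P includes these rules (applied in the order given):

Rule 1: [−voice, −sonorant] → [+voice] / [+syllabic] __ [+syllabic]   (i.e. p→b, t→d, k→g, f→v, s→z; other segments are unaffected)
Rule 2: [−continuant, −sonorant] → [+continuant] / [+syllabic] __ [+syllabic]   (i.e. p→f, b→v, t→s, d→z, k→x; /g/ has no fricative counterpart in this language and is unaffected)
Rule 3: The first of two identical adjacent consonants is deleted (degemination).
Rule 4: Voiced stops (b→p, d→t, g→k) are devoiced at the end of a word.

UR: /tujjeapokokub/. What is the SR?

tujeavogogup

Rule 1 (intervocalic voicing): /p/ is a voiceless obstruent between vowels /a/ and /o/, so it voices to [b]. /k/ is a voiceless obstruent between vowels /o/ and /o/, so it voices to [g]. /k/ is a voiceless obstruent between vowels /o/ and /u/, so it voices to [g]. /tujjeapokokub/ → tujjeabogogub.
Rule 2 (intervocalic spirantization): /b/ is a stop between vowels /a/ and /o/, so it spirantizes to the fricative [v]. /tujjeabogogub/ → tujjeavogogub.
Rule 3 (degemination): /jj/ is a geminate; the first /j/ deletes. /tujjeavogogub/ → tujeavogogub.
Rule 4 (final devoicing): /b/ is a voiced stop in word-final position, so it devoices to [p]. /tujeavogogub/ → tujeavogogup.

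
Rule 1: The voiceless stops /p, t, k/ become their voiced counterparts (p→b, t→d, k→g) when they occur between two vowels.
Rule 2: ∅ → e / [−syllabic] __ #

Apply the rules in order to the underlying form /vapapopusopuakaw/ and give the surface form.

vababobusobuagawe

Rule 1 (intervocalic voicing): /p/ is a voiceless stop between vowels /a/ and /a/, so it voices to [b]. /p/ is a voiceless stop between vowels /a/ and /o/, so it voices to [b]. /p/ is a voiceless stop between vowels /o/ and /u/, so it voices to [b]. /p/ is a voiceless stop between vowels /o/ and /u/, so it voices to [b]. /k/ is a voiceless stop between vowels /a/ and /a/, so it voices to [g]. /vapapopusopuakaw/ → vababobusobuagaw.
Rule 2 (final e-epenthesis): the form ends in the consonant /w/, so [e] is inserted word-finally. /vababobusobuagaw/ → vababobusobuagawe.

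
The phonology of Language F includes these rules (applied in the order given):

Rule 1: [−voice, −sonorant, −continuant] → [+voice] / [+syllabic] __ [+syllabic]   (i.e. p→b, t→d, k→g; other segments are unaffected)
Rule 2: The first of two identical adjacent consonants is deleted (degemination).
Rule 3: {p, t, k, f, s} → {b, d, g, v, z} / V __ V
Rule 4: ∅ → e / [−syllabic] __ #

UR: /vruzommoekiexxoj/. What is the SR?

vruzomoegiexoje

Rule 1 (intervocalic voicing): /k/ is a voiceless stop between vowels /e/ and /i/, so it voices to [g]. /vruzommoekiexxoj/ → vruzommoegiexxoj.
Rule 2 (degemination): /mm/ is a geminate; the first /m/ deletes. /xx/ is a geminate; the first /x/ deletes. /vruzommoegiexxoj/ → vruzomoegiexoj.
Rule 3 (intervocalic voicing): no segment meets the environment; /vruzomoegiexoj/ is unchanged.
Rule 4 (final e-epenthesis): the form ends in the consonant /j/, so [e] is inserted word-finally. /vruzomoegiexoj/ → vruzomoegiexoje.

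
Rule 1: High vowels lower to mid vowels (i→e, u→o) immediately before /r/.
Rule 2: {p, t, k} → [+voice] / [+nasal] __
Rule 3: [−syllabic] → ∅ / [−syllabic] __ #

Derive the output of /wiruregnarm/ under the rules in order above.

weroregnar

Rule 1 (pre-rhotic lowering): /i/ is a high vowel immediately before /r/, so it lowers to [e]. /u/ is a high vowel immediately before /r/, so it lowers to [o]. /wiruregnarm/ → weroregnarm.
Rule 2 (post-nasal voicing): no segment meets the environment; /weroregnarm/ is unchanged.
Rule 3 (final cluster simplification): /m/ is the second consonant of a word-final cluster /rm/, so it deletes. /weroregnarm/ → weroregnar.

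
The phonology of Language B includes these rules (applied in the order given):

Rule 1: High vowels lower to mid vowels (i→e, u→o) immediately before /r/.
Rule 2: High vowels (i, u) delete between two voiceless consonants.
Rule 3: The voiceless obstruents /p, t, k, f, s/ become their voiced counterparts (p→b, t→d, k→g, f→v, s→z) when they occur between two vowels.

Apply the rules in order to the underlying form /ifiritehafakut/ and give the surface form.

iveridehavakt

Rule 1 (pre-rhotic lowering): /i/ is a high vowel immediately before /r/, so it lowers to [e]. /ifiritehafakut/ → iferitehafakut.
Rule 2 (high vowel syncope): /u/ is a high vowel flanked by voiceless consonants /k/ and /t/, so it deletes. /iferitehafakut/ → iferitehafakt.
Rule 3 (intervocalic voicing): /f/ is a voiceless obstruent between vowels /i/ and /e/, so it voices to [v]. /t/ is a voiceless obstruent between vowels /i/ and /e/, so it voices to [d]. /f/ is a voiceless obstruent between vowels /a/ and /a/, so it voices to [v]. /iferitehafakt/ → iveridehavakt.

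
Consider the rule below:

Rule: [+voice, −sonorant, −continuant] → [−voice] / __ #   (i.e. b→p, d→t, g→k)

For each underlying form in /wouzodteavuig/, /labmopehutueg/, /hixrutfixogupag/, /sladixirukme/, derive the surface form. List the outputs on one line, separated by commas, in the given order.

wouzodteavuik, labmopehutuek, hixrutfixogupak, sladixirukme

/wouzodteavuig/: /g/ is a voiced stop in word-final position, so it devoices to [k]. → [wouzodteavuik].
/labmopehutueg/: /g/ is a voiced stop in word-final position, so it devoices to [k]. → [labmopehutuek].
/hixrutfixogupag/: /g/ is a voiced stop in word-final position, so it devoices to [k]. → [hixrutfixogupak].
/sladixirukme/: the rule's environment is not met; surfaces unchanged as [sladixirukme].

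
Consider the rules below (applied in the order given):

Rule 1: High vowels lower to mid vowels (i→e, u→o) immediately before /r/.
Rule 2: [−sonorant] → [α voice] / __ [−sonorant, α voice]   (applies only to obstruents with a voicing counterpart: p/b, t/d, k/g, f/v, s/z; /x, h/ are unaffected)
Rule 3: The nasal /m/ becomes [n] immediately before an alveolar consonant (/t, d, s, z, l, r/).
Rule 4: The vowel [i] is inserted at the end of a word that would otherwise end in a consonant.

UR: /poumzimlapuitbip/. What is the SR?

Rule 1 (pre-rhotic lowering): no segment meets the environment; /poumzimlapuitbip/ is unchanged.
Rule 2 (regressive voicing assimilation): /t/ precedes the voiced obstruent /b/, so it voices to [d] by assimilation. /poumzimlapuitbip/ → poumzimlapuidbip.
Rule 3 (nasal place assimilation): /m/ precedes the alveolar consonant /z/, so it assimilates in place to [n]. /m/ precedes the alveolar consonant /l/, so it assimilates in place to [n]. /poumzimlapuidbip/ → pounzinlapuidbip.
Rule 4 (final i-epenthesis): the form ends in the consonant /p/, so [i] is inserted word-finally. /pounzinlapuidbip/ → pounzinlapuidbipi.

pounzinlapuidbipi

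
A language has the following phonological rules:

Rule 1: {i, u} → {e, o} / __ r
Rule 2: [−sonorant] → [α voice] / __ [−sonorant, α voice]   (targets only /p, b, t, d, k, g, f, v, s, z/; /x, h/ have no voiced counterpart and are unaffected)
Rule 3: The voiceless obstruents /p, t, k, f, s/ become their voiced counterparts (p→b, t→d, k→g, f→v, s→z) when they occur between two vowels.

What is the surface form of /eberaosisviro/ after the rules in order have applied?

Rule 1 (pre-rhotic lowering): /i/ is a high vowel immediately before /r/, so it lowers to [e]. /eberaosisviro/ → eberaosisvero.
Rule 2 (regressive voicing assimilation): /s/ precedes the voiced obstruent /v/, so it voices to [z] by assimilation. /eberaosisvero/ → eberaosizvero.
Rule 3 (intervocalic voicing): /s/ is a voiceless obstruent between vowels /o/ and /i/, so it voices to [z]. /eberaosizvero/ → eberaozizvero.

eberaozizvero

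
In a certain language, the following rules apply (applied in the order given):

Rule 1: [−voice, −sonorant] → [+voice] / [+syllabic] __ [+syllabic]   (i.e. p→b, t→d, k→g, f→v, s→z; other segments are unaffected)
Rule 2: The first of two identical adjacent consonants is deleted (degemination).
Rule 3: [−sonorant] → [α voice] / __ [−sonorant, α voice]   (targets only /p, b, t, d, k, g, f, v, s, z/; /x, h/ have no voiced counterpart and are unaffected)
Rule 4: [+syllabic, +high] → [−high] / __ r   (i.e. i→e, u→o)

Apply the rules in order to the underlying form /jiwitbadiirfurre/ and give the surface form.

jiwidbadierfore

Rule 1 (intervocalic voicing): no segment meets the environment; /jiwitbadiirfurre/ is unchanged.
Rule 2 (degemination): /rr/ is a geminate; the first /r/ deletes. /jiwitbadiirfurre/ → jiwitbadiirfure.
Rule 3 (regressive voicing assimilation): /t/ precedes the voiced obstruent /b/, so it voices to [d] by assimilation. /jiwitbadiirfure/ → jiwidbadiirfure.
Rule 4 (pre-rhotic lowering): /i/ is a high vowel immediately before /r/, so it lowers to [e]. /u/ is a high vowel immediately before /r/, so it lowers to [o]. /jiwidbadiirfure/ → jiwidbadierfore.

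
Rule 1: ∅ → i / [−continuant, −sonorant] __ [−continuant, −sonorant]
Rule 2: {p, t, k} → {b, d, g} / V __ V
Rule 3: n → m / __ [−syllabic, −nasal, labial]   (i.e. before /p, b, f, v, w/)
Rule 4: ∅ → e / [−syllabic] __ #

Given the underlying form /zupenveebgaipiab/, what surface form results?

Rule 1 (stop-cluster i-epenthesis): /b/ and /g/ form a stop–stop cluster, so [i] is inserted between them. /zupenveebgaipiab/ → zupenveebigaipiab.
Rule 2 (intervocalic voicing): /p/ is a voiceless stop between vowels /u/ and /e/, so it voices to [b]. /p/ is a voiceless stop between vowels /i/ and /i/, so it voices to [b]. /zupenveebigaipiab/ → zubenveebigaibiab.
Rule 3 (nasal place assimilation): /n/ precedes the labial consonant /v/, so it assimilates in place to [m]. /zubenveebigaibiab/ → zubemveebigaibiab.
Rule 4 (final e-epenthesis): the form ends in the consonant /b/, so [e] is inserted word-finally. /zubemveebigaibiab/ → zubemveebigaibiabe.

zubemveebigaibiabe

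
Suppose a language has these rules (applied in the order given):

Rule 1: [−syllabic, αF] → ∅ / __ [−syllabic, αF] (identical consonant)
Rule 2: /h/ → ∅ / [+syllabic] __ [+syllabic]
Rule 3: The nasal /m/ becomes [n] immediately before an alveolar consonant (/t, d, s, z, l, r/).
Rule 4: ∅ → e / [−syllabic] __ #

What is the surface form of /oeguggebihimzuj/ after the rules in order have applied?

oegugebiinzuje

Rule 1 (degemination): /gg/ is a geminate; the first /g/ deletes. /oeguggebihimzuj/ → oegugebihimzuj.
Rule 2 (intervocalic h-deletion): /h/ occurs between vowels /i/ and /i/, so it deletes. /oegugebihimzuj/ → oegugebiimzuj.
Rule 3 (nasal place assimilation): /m/ precedes the alveolar consonant /z/, so it assimilates in place to [n]. /oegugebiimzuj/ → oegugebiinzuj.
Rule 4 (final e-epenthesis): the form ends in the consonant /j/, so [e] is inserted word-finally. /oegugebiinzuj/ → oegugebiinzuje.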